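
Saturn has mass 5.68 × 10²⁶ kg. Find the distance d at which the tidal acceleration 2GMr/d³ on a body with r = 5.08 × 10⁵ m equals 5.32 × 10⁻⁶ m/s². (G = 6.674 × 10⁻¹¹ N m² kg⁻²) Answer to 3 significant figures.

2GMr/d³ = a_tidal  ⇒  d = (2GMr / a_tidal)^(1/3)
d = (2 × 6.674×10⁻¹¹ × (5.68 × 10²⁶) × (5.08 × 10⁵) / (5.32 × 10⁻⁶))^(1/3)
  = 1.93 × 10⁹ m

1.93 × 10⁹ m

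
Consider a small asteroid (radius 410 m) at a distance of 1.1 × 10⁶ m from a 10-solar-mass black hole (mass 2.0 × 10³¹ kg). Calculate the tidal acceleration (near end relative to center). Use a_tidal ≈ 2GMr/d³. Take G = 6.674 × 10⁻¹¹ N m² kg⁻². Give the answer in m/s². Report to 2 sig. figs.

8.2 × 10⁵ m/s²

a_tidal = 2GMr/d³
        = 2 × (6.674 × 10⁻¹¹) × (2.0 × 10³¹) × (410) / (1.1 × 10⁶)³
        = 8.2 × 10⁵ m/s²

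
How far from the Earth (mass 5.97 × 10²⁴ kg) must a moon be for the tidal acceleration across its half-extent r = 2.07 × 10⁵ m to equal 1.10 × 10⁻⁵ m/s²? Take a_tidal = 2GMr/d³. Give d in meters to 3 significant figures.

2.47 × 10⁸ m

2GMr/d³ = a_tidal  ⇒  d = (2GMr / a_tidal)^(1/3)
d = (2 × 6.674×10⁻¹¹ × (5.97 × 10²⁴) × (2.07 × 10⁵) / (1.10 × 10⁻⁵))^(1/3)
  = 2.47 × 10⁸ m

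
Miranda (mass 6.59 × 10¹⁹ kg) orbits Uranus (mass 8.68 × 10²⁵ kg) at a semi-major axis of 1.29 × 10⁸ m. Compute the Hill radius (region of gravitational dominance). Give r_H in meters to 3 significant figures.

r_H ≈ a (m/3M)^(1/3)
    = (1.29 × 10⁸) × (6.59 × 10¹⁹ / (3 × 8.68 × 10²⁵))^(1/3)
    = 8.16 × 10⁵ m

8.16 × 10⁵ m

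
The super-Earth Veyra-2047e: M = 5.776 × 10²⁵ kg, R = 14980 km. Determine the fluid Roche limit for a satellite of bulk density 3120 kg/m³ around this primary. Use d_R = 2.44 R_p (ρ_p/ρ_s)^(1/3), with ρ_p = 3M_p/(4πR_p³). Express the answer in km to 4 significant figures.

ρ_p = 3M_p/(4πR_p³) = 3 × (5.776 × 10²⁵) / (4π × (1.498 × 10⁷ m)³) = 4102 kg/m³
d_R = 2.44 × 14980 km × (4102/3120)^(1/3)
    = 40040 km

40040 km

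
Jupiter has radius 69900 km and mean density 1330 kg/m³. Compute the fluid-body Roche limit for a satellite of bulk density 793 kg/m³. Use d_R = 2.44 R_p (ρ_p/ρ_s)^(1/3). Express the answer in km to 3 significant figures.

d_R = 2.44 × 69900 km × (1330/793)^(1/3)
    = 2.03 × 10⁵ km

2.03 × 10⁵ km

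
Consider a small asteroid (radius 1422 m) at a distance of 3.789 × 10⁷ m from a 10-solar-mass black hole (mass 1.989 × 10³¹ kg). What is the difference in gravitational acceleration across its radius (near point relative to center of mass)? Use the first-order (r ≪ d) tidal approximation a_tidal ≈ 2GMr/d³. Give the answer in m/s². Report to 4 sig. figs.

a_tidal = 2GMr/d³
        = 2 × (6.674 × 10⁻¹¹) × (1.989 × 10³¹) × (1422) / (3.789 × 10⁷)³
        = 6.940 × 10¹ m/s²

6.940 × 10¹ m/s²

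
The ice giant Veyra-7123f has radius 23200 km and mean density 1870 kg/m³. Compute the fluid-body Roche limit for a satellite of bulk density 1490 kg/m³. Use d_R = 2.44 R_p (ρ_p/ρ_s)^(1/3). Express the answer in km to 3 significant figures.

61100 km

d_R = 2.44 × 23200 km × (1870/1490)^(1/3)
    = 61100 km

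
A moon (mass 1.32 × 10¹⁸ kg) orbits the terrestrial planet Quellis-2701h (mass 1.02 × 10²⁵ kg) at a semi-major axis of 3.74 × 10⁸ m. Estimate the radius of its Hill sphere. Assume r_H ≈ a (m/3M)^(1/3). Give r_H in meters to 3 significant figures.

1.31 × 10⁶ m

r_H ≈ a (m/3M)^(1/3)
    = (3.74 × 10⁸) × (1.32 × 10¹⁸ / (3 × 1.02 × 10²⁵))^(1/3)
    = 1.31 × 10⁶ m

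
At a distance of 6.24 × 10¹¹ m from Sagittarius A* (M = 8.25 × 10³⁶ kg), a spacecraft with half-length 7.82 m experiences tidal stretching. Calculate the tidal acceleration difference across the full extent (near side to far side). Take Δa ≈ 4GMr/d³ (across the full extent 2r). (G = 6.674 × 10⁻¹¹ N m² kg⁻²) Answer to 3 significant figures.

The field gradient is 2GM/d³; across the full diameter 2r the difference is 4GMr/d³.
a_tidal = 4GMr/d³
        = 4 × (6.674 × 10⁻¹¹) × (8.25 × 10³⁶) × (7.82) / (6.24 × 10¹¹)³
        = 7.09 × 10⁻⁸ m/s²

7.09 × 10⁻⁸ m/s²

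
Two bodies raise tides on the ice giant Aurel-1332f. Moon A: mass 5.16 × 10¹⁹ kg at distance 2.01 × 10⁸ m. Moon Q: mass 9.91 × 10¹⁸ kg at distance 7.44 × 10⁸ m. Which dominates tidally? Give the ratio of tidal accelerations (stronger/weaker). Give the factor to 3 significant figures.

Moon A, by a factor of ≈ 264

The tide-raising term goes as M/d³ (the gradient of a 1/d² field).
Moon A: (5.16 × 10¹⁹) / (2.01 × 10⁸)³ = 6.354 × 10⁻⁶
Moon Q: (9.91 × 10¹⁸) / (7.44 × 10⁸)³ = 2.406 × 10⁻⁸
Ratio (larger/smaller) = 264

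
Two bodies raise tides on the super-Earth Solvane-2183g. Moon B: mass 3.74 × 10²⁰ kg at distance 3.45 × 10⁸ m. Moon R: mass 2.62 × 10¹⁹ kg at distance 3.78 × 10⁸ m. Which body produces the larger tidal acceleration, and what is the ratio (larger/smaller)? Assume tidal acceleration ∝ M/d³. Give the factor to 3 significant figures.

Moon B, by a factor of ≈ 18.8

Tidal stretch scales as M/d³; compute that for each body.
Moon B: (3.74 × 10²⁰) / (3.45 × 10⁸)³ = 9.108 × 10⁻⁶
Moon R: (2.62 × 10¹⁹) / (3.78 × 10⁸)³ = 4.851 × 10⁻⁷
Ratio (larger/smaller) = 18.8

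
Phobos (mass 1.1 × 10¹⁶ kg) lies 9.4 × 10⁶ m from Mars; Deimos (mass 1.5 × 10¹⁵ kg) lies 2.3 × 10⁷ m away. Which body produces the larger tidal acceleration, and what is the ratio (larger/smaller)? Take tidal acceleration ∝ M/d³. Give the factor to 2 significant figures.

Phobos, by a factor of ≈ 110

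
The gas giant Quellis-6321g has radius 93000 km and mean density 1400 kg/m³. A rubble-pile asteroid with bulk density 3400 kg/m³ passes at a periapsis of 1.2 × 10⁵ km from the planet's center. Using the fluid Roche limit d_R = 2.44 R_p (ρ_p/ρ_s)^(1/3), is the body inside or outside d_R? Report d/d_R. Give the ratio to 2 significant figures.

d_R = 2.44 × (93000 km) × (1400/3400)^(1/3) = 1.688 × 10⁵ km
d/d_R = (1.2 × 10⁵) / (1.688 × 10⁵) = 0.71
Since d/d_R < 1, the body is inside the Roche limit.

inside; d/d_R ≈ 0.71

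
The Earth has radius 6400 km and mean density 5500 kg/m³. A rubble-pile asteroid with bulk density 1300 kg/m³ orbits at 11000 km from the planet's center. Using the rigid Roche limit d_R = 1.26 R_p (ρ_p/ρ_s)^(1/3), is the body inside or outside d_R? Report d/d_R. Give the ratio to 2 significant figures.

d_R = 1.26 × (6400 km) × (5500/1300)^(1/3) = 13040 km
d/d_R = (11000) / (13040) = 0.84
Since d/d_R < 1, the body is inside the Roche limit.

inside; d/d_R ≈ 0.84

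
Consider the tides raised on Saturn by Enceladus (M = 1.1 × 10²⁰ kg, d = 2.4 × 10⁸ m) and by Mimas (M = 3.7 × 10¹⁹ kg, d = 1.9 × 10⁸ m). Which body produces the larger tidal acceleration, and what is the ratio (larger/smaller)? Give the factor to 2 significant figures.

Enceladus, by a factor of ≈ 1.5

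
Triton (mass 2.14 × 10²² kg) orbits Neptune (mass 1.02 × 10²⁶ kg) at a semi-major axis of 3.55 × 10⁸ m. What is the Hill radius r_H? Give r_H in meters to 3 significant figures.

1.46 × 10⁷ m

r_H ≈ a (m/3M)^(1/3)
    = (3.55 × 10⁸) × (2.14 × 10²² / (3 × 1.02 × 10²⁶))^(1/3)
    = 1.46 × 10⁷ m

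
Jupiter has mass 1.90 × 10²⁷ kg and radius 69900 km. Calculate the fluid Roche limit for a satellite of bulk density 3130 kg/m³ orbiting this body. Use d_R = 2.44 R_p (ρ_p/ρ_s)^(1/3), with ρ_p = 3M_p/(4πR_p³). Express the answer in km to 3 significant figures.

1.28 × 10⁵ km

ρ_p = 3M_p/(4πR_p³) = 3 × (1.90 × 10²⁷) / (4π × (6.99 × 10⁷ m)³) = 1330 kg/m³
d_R = 2.44 × 69900 km × (1330/3130)^(1/3)
    = 1.28 × 10⁵ km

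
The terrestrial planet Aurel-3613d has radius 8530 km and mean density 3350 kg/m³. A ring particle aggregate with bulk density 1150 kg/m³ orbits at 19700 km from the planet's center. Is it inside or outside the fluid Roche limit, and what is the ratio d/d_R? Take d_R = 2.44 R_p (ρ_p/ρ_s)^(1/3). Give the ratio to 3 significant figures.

inside; d/d_R ≈ 0.663

d_R = 2.44 × (8530 km) × (3350/1150)^(1/3) = 29720 km
d/d_R = (19700) / (29720) = 0.663
Since d/d_R < 1, the body is inside the Roche limit.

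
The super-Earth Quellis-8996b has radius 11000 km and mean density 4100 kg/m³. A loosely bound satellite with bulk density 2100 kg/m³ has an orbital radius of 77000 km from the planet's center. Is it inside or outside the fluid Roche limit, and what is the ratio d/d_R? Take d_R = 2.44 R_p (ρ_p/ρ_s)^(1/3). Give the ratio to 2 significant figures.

outside; d/d_R ≈ 2.3

d_R = 2.44 × (11000 km) × (4100/2100)^(1/3) = 33550 km
d/d_R = (77000) / (33550) = 2.3
Since d/d_R > 1, the body is outside the Roche limit.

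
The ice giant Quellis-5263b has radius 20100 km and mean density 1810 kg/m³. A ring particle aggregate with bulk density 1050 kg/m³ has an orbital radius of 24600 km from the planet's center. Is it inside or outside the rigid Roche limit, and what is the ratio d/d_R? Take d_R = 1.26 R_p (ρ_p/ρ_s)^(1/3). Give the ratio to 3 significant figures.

d_R = 1.26 × (20100 km) × (1810/1050)^(1/3) = 30370 km
d/d_R = (24600) / (30370) = 0.810
Since d/d_R < 1, the body is inside the Roche limit.

inside; d/d_R ≈ 0.810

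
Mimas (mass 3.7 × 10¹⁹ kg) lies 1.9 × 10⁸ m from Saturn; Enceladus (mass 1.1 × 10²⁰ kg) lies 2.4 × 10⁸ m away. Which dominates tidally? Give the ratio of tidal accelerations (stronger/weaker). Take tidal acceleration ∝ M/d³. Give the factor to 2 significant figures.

Tidal stretch scales as M/d³; compute that for each body.
Mimas: (3.7 × 10¹⁹) / (1.9 × 10⁸)³ = 5.394 × 10⁻⁶
Enceladus: (1.1 × 10²⁰) / (2.4 × 10⁸)³ = 7.957 × 10⁻⁶
Ratio (larger/smaller) = 1.5

Enceladus, by a factor of ≈ 1.5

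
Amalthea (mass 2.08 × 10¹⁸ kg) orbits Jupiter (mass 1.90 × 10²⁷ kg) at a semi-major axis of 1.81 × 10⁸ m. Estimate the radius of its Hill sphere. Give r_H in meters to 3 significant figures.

1.29 × 10⁵ m

r_H ≈ a (m/3M)^(1/3)
    = (1.81 × 10⁸) × (2.08 × 10¹⁸ / (3 × 1.90 × 10²⁷))^(1/3)
    = 1.29 × 10⁵ m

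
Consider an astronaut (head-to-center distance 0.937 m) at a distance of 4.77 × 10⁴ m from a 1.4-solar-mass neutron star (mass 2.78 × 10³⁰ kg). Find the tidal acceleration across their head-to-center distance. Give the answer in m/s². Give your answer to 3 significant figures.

Δg = 2GMr/d³
   = 2 × (6.674 × 10⁻¹¹) × (2.78 × 10³⁰) × (0.937) / (4.77 × 10⁴)³
   = 3.20 × 10⁶ m/s²

3.20 × 10⁶ m/s²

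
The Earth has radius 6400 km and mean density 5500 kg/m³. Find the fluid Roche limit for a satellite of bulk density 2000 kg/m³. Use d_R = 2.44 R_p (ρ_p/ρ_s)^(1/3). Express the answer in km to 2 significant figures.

22000 km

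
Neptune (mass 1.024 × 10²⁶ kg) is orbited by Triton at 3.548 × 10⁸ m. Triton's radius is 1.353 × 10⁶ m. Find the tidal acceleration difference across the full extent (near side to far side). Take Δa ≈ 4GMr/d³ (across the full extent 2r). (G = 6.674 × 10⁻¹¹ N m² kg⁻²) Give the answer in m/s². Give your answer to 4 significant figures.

Δa = 4GMr/d³
   = 4 × (6.674 × 10⁻¹¹) × (1.024 × 10²⁶) × (1.353 × 10⁶) / (3.548 × 10⁸)³
   = 8.281 × 10⁻⁴ m/s²

8.281 × 10⁻⁴ m/s²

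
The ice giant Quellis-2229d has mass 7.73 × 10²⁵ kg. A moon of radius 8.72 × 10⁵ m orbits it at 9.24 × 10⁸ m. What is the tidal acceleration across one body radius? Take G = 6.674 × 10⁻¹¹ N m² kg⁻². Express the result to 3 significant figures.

1.14 × 10⁻⁵ m/s²

Since r ≪ d, expand the inverse-square field across one radius to get the leading 2GMr/d³ term.
Δg = 2GMr/d³
   = 2 × (6.674 × 10⁻¹¹) × (7.73 × 10²⁵) × (8.72 × 10⁵) / (9.24 × 10⁸)³
   = 1.14 × 10⁻⁵ m/s²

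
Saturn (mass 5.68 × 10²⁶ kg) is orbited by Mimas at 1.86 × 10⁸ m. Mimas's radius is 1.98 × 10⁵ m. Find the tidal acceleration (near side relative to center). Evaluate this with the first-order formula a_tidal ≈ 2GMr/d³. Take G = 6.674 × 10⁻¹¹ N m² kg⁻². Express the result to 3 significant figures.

a_tidal = 2GMr/d³
        = 2 × (6.674 × 10⁻¹¹) × (5.68 × 10²⁶) × (1.98 × 10⁵) / (1.86 × 10⁸)³
        = 2.33 × 10⁻³ m/s²

2.33 × 10⁻³ m/s²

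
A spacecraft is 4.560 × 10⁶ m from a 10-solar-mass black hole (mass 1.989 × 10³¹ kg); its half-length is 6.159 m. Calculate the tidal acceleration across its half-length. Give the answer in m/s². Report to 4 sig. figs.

a_tidal = 2GMr/d³
        = 2 × (6.674 × 10⁻¹¹) × (1.989 × 10³¹) × (6.159) / (4.560 × 10⁶)³
        = 1.725 × 10² m/s²

1.725 × 10² m/s²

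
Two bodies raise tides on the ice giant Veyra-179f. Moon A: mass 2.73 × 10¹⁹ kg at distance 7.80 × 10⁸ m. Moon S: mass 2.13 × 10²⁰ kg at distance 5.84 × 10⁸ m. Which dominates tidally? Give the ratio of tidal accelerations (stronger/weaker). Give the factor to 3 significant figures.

Moon S, by a factor of ≈ 18.6

Tidal acceleration ∝ M/d³, so compare M/d³ for each.
Moon A: (2.73 × 10¹⁹) / (7.80 × 10⁸)³ = 5.753 × 10⁻⁸
Moon S: (2.13 × 10²⁰) / (5.84 × 10⁸)³ = 1.069 × 10⁻⁶
Ratio (larger/smaller) = 18.6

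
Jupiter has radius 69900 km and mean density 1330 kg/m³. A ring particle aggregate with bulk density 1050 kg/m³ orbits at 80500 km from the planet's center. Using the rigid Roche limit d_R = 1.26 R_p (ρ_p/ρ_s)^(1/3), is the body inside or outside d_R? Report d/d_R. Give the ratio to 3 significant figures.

d_R = 1.26 × (69900 km) × (1330/1050)^(1/3) = 95290 km
d/d_R = (80500) / (95290) = 0.845
Since d/d_R < 1, the body is inside the Roche limit.

inside; d/d_R ≈ 0.845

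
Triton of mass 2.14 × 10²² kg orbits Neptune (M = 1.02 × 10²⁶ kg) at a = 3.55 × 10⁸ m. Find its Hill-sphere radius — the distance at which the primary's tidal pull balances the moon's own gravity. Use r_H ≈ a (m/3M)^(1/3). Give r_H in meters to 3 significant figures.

1.46 × 10⁷ m

r_H ≈ a (m/3M)^(1/3)
    = (3.55 × 10⁸) × (2.14 × 10²² / (3 × 1.02 × 10²⁶))^(1/3)
    = 1.46 × 10⁷ m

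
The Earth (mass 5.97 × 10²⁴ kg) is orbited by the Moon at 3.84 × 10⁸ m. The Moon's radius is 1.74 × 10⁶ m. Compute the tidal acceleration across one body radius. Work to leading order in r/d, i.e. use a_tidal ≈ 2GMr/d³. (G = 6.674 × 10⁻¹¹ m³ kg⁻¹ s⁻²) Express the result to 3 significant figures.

2.45 × 10⁻⁵ m/s²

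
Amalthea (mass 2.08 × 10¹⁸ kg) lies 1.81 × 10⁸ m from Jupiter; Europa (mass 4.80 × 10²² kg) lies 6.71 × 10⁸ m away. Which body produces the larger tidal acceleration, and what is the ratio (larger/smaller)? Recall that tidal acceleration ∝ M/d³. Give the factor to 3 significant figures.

Europa, by a factor of ≈ 453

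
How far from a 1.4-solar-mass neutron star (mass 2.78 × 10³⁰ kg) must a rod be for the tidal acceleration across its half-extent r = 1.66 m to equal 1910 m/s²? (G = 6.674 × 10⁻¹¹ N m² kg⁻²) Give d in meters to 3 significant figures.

6.86 × 10⁵ m

2GMr/d³ = a_tidal  ⇒  d = (2GMr / a_tidal)^(1/3)
d = (2 × 6.674×10⁻¹¹ × (2.78 × 10³⁰) × (1.66) / (1910))^(1/3)
  = 6.86 × 10⁵ m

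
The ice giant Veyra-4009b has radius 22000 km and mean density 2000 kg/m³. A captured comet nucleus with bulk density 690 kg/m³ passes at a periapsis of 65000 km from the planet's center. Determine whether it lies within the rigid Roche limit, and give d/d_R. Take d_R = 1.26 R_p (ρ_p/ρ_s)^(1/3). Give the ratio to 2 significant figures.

d_R = 1.26 × (22000 km) × (2000/690)^(1/3) = 39520 km
d/d_R = (65000) / (39520) = 1.6
Since d/d_R > 1, the body is outside the Roche limit.

outside; d/d_R ≈ 1.6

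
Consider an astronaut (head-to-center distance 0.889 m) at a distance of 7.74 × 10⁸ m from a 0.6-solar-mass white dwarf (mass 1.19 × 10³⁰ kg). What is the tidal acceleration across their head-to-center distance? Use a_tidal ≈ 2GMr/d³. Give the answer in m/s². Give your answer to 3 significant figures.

3.05 × 10⁻⁷ m/s²

Δg = 2GMr/d³
   = 2 × (6.674 × 10⁻¹¹) × (1.19 × 10³⁰) × (0.889) / (7.74 × 10⁸)³
   = 3.05 × 10⁻⁷ m/s²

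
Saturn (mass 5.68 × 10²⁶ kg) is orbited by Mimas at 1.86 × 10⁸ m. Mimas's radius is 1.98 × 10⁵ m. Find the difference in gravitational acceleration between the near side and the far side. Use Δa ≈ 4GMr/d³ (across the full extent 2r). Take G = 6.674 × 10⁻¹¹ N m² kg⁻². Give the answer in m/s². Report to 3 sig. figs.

Δa = 4GMr/d³
   = 4 × (6.674 × 10⁻¹¹) × (5.68 × 10²⁶) × (1.98 × 10⁵) / (1.86 × 10⁸)³
   = 4.67 × 10⁻³ m/s²

4.67 × 10⁻³ m/s²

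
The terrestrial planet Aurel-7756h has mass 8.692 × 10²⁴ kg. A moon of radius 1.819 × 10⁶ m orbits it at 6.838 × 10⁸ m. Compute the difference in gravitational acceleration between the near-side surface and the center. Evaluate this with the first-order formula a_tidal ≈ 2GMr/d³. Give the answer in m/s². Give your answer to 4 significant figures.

6.601 × 10⁻⁶ m/s²

Since r ≪ d, expand the inverse-square field across one radius to get the leading 2GMr/d³ term.
Δg = 2GMr/d³
   = 2 × (6.674 × 10⁻¹¹) × (8.692 × 10²⁴) × (1.819 × 10⁶) / (6.838 × 10⁸)³
   = 6.601 × 10⁻⁶ m/s²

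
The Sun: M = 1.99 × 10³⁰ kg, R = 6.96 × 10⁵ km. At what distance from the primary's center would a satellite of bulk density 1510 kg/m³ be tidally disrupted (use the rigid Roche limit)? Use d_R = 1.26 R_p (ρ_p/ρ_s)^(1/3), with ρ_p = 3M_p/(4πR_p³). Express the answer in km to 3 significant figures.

8.57 × 10⁵ km

ρ_p = 3M_p/(4πR_p³) = 3 × (1.99 × 10³⁰) / (4π × (6.96 × 10⁸ m)³) = 1410 kg/m³
d_R = 1.26 × 6.96 × 10⁵ km × (1410/1510)^(1/3)
    = 8.57 × 10⁵ km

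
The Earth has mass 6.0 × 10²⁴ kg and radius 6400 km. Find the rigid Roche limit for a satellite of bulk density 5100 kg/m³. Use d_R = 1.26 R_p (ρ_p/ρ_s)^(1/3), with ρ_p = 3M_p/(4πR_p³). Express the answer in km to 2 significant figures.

ρ_p = 3M_p/(4πR_p³) = 3 × (6.0 × 10²⁴) / (4π × (6.4 × 10⁶ m)³) = 5500 kg/m³
d_R = 1.26 × 6400 km × (5500/5100)^(1/3)
    = 8300 km

8300 km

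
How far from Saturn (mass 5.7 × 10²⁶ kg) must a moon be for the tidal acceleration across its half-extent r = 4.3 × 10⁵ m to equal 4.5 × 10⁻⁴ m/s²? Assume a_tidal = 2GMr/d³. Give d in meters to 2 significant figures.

2GMr/d³ = a_tidal  ⇒  d = (2GMr / a_tidal)^(1/3)
d = (2 × 6.674×10⁻¹¹ × (5.7 × 10²⁶) × (4.3 × 10⁵) / (4.5 × 10⁻⁴))^(1/3)
  = 4.2 × 10⁸ m

4.2 × 10⁸ m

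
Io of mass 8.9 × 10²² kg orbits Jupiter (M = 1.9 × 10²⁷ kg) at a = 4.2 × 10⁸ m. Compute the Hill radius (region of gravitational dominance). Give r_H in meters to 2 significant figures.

r_H ≈ a (m/3M)^(1/3)
    = (4.2 × 10⁸) × (8.9 × 10²² / (3 × 1.9 × 10²⁷))^(1/3)
    = 1.0 × 10⁷ m

1.0 × 10⁷ m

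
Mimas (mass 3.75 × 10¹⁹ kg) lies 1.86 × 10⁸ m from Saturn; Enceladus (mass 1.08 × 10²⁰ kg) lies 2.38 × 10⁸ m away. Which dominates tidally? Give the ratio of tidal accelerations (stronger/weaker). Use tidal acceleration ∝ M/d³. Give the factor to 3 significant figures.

Tidal stretch scales as M/d³; compute that for each body.
Mimas: (3.75 × 10¹⁹) / (1.86 × 10⁸)³ = 5.828 × 10⁻⁶
Enceladus: (1.08 × 10²⁰) / (2.38 × 10⁸)³ = 8.011 × 10⁻⁶
Ratio (larger/smaller) = 1.37

Enceladus, by a factor of ≈ 1.37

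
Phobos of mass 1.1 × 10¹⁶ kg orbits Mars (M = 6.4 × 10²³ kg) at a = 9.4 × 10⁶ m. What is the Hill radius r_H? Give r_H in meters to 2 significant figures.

1.7 × 10⁴ m

r_H ≈ a (m/3M)^(1/3)
    = (9.4 × 10⁶) × (1.1 × 10¹⁶ / (3 × 6.4 × 10²³))^(1/3)
    = 1.7 × 10⁴ m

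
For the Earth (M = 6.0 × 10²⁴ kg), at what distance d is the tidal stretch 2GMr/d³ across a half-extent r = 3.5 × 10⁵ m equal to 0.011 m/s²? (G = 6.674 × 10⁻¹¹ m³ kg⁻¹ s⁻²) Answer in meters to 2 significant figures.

2.9 × 10⁷ m

2GMr/d³ = a_tidal  ⇒  d = (2GMr / a_tidal)^(1/3)
d = (2 × 6.674×10⁻¹¹ × (6.0 × 10²⁴) × (3.5 × 10⁵) / (0.011))^(1/3)
  = 2.9 × 10⁷ m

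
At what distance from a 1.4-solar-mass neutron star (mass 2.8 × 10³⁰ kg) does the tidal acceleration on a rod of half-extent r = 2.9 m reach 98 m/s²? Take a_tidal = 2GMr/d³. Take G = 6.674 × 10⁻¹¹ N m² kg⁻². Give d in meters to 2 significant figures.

2.2 × 10⁶ m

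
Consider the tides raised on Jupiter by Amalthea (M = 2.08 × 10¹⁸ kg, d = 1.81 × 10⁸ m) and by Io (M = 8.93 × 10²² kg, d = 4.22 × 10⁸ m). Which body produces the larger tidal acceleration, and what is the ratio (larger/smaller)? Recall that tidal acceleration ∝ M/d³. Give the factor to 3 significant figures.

The tide-raising term goes as M/d³ (the gradient of a 1/d² field).
Amalthea: (2.08 × 10¹⁸) / (1.81 × 10⁸)³ = 3.508 × 10⁻⁷
Io: (8.93 × 10²²) / (4.22 × 10⁸)³ = 1.188 × 10⁻³
Ratio (larger/smaller) = 3390

Io, by a factor of ≈ 3390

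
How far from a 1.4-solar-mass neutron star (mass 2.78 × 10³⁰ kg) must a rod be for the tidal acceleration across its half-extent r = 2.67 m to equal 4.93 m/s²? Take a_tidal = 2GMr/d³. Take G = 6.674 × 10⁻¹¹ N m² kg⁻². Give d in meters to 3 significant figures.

2GMr/d³ = a_tidal  ⇒  d = (2GMr / a_tidal)^(1/3)
d = (2 × 6.674×10⁻¹¹ × (2.78 × 10³⁰) × (2.67) / (4.93))^(1/3)
  = 5.86 × 10⁶ m

5.86 × 10⁶ m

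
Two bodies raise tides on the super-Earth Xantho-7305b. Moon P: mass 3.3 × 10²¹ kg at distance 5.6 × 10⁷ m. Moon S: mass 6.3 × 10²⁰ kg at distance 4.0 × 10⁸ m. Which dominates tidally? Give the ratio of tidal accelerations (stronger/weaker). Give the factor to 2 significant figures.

Moon P, by a factor of ≈ 1900

Tidal acceleration ∝ M/d³, so compare M/d³ for each.
Moon P: (3.3 × 10²¹) / (5.6 × 10⁷)³ = 1.879 × 10⁻²
Moon S: (6.3 × 10²⁰) / (4.0 × 10⁸)³ = 9.844 × 10⁻⁶
Ratio (larger/smaller) = 1900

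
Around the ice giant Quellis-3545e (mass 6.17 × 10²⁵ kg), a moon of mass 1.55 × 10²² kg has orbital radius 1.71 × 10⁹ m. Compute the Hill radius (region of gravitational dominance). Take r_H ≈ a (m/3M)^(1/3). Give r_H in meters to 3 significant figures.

7.48 × 10⁷ m

r_H ≈ a (m/3M)^(1/3)
    = (1.71 × 10⁹) × (1.55 × 10²² / (3 × 6.17 × 10²⁵))^(1/3)
    = 7.48 × 10⁷ m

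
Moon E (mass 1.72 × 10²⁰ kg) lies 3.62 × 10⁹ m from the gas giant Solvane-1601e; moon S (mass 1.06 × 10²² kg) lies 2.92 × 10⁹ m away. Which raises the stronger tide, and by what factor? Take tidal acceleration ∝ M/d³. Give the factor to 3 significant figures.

The tide-raising term goes as M/d³ (the gradient of a 1/d² field).
Moon E: (1.72 × 10²⁰) / (3.62 × 10⁹)³ = 3.626 × 10⁻⁹
Moon S: (1.06 × 10²²) / (2.92 × 10⁹)³ = 4.258 × 10⁻⁷
Ratio (larger/smaller) = 117

Moon S, by a factor of ≈ 117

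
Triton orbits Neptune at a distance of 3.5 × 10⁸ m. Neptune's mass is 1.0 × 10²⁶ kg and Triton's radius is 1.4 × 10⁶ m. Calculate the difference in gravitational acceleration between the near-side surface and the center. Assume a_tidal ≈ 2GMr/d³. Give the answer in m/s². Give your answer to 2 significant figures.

Δg = 2GMr/d³
   = 2 × (6.674 × 10⁻¹¹) × (1.0 × 10²⁶) × (1.4 × 10⁶) / (3.5 × 10⁸)³
   = 4.4 × 10⁻⁴ m/s²

4.4 × 10⁻⁴ m/s²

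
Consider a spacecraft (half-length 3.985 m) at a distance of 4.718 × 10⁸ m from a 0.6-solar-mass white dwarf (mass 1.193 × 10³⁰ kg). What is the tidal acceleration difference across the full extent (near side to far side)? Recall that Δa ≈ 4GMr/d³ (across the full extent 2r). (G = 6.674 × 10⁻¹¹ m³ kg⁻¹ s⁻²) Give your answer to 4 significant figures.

1.208 × 10⁻⁵ m/s²

a_tidal = 4GMr/d³
        = 4 × (6.674 × 10⁻¹¹) × (1.193 × 10³⁰) × (3.985) / (4.718 × 10⁸)³
        = 1.208 × 10⁻⁵ m/s²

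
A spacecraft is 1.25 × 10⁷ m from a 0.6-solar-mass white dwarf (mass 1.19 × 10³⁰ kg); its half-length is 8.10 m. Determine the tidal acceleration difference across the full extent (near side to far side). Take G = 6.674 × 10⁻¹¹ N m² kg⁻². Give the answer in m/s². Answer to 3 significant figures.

Δa = 4GMr/d³
   = 4 × (6.674 × 10⁻¹¹) × (1.19 × 10³⁰) × (8.10) / (1.25 × 10⁷)³
   = 1.32 m/s²

1.32 m/s²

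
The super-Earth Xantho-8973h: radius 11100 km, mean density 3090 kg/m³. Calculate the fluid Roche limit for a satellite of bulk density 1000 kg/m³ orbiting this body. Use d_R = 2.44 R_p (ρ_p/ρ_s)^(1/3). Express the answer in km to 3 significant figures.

39400 km

d_R = 2.44 × 11100 km × (3090/1000)^(1/3)
    = 39400 km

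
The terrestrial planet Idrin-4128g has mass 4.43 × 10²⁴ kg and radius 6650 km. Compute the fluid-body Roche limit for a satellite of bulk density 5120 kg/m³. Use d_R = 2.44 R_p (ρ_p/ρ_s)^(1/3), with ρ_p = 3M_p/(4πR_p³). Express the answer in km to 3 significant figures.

ρ_p = 3M_p/(4πR_p³) = 3 × (4.43 × 10²⁴) / (4π × (6.65 × 10⁶ m)³) = 3600 kg/m³
d_R = 2.44 × 6650 km × (3600/5120)^(1/3)
    = 14400 km

14400 km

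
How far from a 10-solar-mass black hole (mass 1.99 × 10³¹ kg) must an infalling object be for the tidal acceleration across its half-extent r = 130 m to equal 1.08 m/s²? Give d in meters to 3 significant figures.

6.84 × 10⁷ m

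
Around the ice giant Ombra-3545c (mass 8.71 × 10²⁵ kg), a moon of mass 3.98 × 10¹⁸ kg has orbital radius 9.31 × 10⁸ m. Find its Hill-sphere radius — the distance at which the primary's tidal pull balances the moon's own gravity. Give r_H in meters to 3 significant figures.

r_H ≈ a (m/3M)^(1/3)
    = (9.31 × 10⁸) × (3.98 × 10¹⁸ / (3 × 8.71 × 10²⁵))^(1/3)
    = 2.31 × 10⁶ m

2.31 × 10⁶ m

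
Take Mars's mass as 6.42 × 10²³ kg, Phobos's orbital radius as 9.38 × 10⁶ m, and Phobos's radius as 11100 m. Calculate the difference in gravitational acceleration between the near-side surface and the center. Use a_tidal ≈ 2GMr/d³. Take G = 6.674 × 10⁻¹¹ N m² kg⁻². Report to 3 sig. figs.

Differencing GM/(d−r)² and GM/d² to first order in r/d gives 2GMr/d³.
Δa = 2GMr/d³
   = 2 × (6.674 × 10⁻¹¹) × (6.42 × 10²³) × (11100) / (9.38 × 10⁶)³
   = 1.15 × 10⁻³ m/s²

1.15 × 10⁻³ m/s²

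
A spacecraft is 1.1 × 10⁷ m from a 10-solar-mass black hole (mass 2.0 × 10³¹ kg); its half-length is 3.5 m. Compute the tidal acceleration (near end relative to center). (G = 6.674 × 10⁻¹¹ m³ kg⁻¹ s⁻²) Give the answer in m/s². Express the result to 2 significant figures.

7.0 m/s²

Δg = 2GMr/d³
   = 2 × (6.674 × 10⁻¹¹) × (2.0 × 10³¹) × (3.5) / (1.1 × 10⁷)³
   = 7.0 m/s²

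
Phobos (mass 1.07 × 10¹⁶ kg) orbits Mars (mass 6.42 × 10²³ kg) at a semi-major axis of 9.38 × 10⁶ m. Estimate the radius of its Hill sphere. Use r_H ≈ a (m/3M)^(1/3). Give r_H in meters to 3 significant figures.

r_H ≈ a (m/3M)^(1/3)
    = (9.38 × 10⁶) × (1.07 × 10¹⁶ / (3 × 6.42 × 10²³))^(1/3)
    = 1.66 × 10⁴ m

1.66 × 10⁴ m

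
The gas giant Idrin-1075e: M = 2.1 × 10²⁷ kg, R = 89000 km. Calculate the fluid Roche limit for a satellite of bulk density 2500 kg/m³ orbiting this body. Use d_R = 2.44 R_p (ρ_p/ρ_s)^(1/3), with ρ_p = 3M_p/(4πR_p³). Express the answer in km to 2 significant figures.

1.4 × 10⁵ km

ρ_p = 3M_p/(4πR_p³) = 3 × (2.1 × 10²⁷) / (4π × (8.9 × 10⁷ m)³) = 710 kg/m³
d_R = 2.44 × 89000 km × (710/2500)^(1/3)
    = 1.4 × 10⁵ km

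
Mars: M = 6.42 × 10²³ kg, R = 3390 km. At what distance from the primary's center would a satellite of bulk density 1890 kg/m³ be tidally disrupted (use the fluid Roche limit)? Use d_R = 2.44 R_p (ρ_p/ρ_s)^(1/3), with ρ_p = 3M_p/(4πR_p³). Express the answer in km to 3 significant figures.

10600 km

ρ_p = 3M_p/(4πR_p³) = 3 × (6.42 × 10²³) / (4π × (3.39 × 10⁶ m)³) = 3930 kg/m³
d_R = 2.44 × 3390 km × (3930/1890)^(1/3)
    = 10600 km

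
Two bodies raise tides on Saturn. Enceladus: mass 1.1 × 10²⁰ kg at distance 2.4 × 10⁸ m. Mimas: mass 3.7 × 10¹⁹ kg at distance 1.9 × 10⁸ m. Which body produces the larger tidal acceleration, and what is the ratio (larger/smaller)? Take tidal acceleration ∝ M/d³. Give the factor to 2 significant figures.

Enceladus, by a factor of ≈ 1.5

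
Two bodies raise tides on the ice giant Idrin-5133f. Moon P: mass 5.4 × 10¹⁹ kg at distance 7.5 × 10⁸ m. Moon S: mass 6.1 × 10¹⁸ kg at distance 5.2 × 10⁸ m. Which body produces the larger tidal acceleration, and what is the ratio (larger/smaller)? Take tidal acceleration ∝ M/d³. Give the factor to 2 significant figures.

Tidal stretch scales as M/d³; compute that for each body.
Moon P: (5.4 × 10¹⁹) / (7.5 × 10⁸)³ = 1.280 × 10⁻⁷
Moon S: (6.1 × 10¹⁸) / (5.2 × 10⁸)³ = 4.338 × 10⁻⁸
Ratio (larger/smaller) = 3.0

Moon P, by a factor of ≈ 3.0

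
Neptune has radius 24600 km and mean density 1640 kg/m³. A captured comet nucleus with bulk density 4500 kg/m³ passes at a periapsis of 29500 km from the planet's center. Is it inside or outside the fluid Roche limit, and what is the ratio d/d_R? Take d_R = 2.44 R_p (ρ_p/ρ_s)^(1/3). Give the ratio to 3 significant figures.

inside; d/d_R ≈ 0.688

d_R = 2.44 × (24600 km) × (1640/4500)^(1/3) = 42870 km
d/d_R = (29500) / (42870) = 0.688
Since d/d_R < 1, the body is inside the Roche limit.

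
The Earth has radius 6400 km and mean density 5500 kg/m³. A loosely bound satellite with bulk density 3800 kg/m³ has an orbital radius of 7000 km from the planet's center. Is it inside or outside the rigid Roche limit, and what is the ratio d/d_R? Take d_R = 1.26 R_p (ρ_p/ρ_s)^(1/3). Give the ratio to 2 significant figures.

inside; d/d_R ≈ 0.77

d_R = 1.26 × (6400 km) × (5500/3800)^(1/3) = 9122 km
d/d_R = (7000) / (9122) = 0.77
Since d/d_R < 1, the body is inside the Roche limit.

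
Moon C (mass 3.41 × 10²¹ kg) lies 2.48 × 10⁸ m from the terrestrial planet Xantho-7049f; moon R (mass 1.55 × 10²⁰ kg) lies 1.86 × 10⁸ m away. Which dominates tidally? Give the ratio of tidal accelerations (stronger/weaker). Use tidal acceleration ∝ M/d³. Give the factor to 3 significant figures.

The tide-raising term goes as M/d³ (the gradient of a 1/d² field).
Moon C: (3.41 × 10²¹) / (2.48 × 10⁸)³ = 2.236 × 10⁻⁴
Moon R: (1.55 × 10²⁰) / (1.86 × 10⁸)³ = 2.409 × 10⁻⁵
Ratio (larger/smaller) = 9.28

Moon C, by a factor of ≈ 9.28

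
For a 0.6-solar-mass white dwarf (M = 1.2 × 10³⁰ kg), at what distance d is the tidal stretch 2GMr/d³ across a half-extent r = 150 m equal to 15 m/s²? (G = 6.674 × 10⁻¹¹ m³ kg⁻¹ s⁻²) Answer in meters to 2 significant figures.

2GMr/d³ = a_tidal  ⇒  d = (2GMr / a_tidal)^(1/3)
d = (2 × 6.674×10⁻¹¹ × (1.2 × 10³⁰) × (150) / (15))^(1/3)
  = 1.2 × 10⁷ m

1.2 × 10⁷ m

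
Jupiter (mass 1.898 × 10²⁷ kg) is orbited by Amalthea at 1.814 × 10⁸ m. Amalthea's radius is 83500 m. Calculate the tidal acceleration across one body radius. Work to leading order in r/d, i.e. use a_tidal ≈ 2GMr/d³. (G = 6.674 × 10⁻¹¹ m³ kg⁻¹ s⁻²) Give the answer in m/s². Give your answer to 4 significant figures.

3.544 × 10⁻³ m/s²

The tidal stretch is the gradient of GM/d² times the body's extent r, hence the 1/d³ dependence.
a_tidal = 2GMr/d³
        = 2 × (6.674 × 10⁻¹¹) × (1.898 × 10²⁷) × (83500) / (1.814 × 10⁸)³
        = 3.544 × 10⁻³ m/s²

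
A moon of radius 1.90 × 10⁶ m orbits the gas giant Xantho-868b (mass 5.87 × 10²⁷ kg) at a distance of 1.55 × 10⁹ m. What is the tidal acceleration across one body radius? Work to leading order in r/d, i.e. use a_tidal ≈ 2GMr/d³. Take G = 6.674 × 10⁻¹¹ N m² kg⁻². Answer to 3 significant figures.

4.00 × 10⁻⁴ m/s²

Differencing GM/(d−r)² and GM/d² to first order in r/d gives 2GMr/d³.
Δg = 2GMr/d³
   = 2 × (6.674 × 10⁻¹¹) × (5.87 × 10²⁷) × (1.90 × 10⁶) / (1.55 × 10⁹)³
   = 4.00 × 10⁻⁴ m/s²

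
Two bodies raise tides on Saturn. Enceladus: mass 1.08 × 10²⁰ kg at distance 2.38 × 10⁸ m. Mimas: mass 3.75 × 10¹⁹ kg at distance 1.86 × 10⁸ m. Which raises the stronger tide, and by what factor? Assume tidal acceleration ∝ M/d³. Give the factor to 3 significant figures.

Enceladus, by a factor of ≈ 1.37

Compare M/d³ for the two perturbers:
Enceladus: (1.08 × 10²⁰) / (2.38 × 10⁸)³ = 8.011 × 10⁻⁶
Mimas: (3.75 × 10¹⁹) / (1.86 × 10⁸)³ = 5.828 × 10⁻⁶
Ratio (larger/smaller) = 1.37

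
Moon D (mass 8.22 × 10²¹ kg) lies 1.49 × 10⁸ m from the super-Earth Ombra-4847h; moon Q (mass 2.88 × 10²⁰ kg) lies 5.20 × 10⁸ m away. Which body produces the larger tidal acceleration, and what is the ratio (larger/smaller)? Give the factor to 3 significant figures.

Moon D, by a factor of ≈ 1210

Tidal stretch scales as M/d³; compute that for each body.
Moon D: (8.22 × 10²¹) / (1.49 × 10⁸)³ = 2.485 × 10⁻³
Moon Q: (2.88 × 10²⁰) / (5.20 × 10⁸)³ = 2.048 × 10⁻⁶
Ratio (larger/smaller) = 1210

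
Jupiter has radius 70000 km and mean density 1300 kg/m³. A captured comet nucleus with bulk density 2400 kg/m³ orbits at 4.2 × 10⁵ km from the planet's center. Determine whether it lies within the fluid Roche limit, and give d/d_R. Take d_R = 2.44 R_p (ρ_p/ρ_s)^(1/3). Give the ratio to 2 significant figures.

d_R = 2.44 × (70000 km) × (1300/2400)^(1/3) = 1.392 × 10⁵ km
d/d_R = (4.2 × 10⁵) / (1.392 × 10⁵) = 3.0
Since d/d_R > 1, the body is outside the Roche limit.

outside; d/d_R ≈ 3.0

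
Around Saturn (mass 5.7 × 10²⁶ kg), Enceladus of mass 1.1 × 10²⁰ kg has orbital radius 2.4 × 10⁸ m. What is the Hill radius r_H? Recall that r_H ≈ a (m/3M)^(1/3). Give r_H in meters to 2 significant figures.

9.6 × 10⁵ m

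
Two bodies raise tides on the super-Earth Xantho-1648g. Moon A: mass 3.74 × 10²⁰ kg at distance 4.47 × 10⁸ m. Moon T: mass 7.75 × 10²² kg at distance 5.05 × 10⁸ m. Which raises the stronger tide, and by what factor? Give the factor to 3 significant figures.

Tidal acceleration ∝ M/d³, so compare M/d³ for each.
Moon A: (3.74 × 10²⁰) / (4.47 × 10⁸)³ = 4.187 × 10⁻⁶
Moon T: (7.75 × 10²²) / (5.05 × 10⁸)³ = 6.018 × 10⁻⁴
Ratio (larger/smaller) = 144

Moon T, by a factor of ≈ 144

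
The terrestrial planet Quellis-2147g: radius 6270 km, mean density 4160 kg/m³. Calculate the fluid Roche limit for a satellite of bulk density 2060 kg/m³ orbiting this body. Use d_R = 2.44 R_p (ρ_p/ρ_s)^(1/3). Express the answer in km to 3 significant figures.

19300 km

d_R = 2.44 × 6270 km × (4160/2060)^(1/3)
    = 19300 km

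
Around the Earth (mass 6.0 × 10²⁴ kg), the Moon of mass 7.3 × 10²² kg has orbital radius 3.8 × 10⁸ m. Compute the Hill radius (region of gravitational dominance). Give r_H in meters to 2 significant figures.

r_H ≈ a (m/3M)^(1/3)
    = (3.8 × 10⁸) × (7.3 × 10²² / (3 × 6.0 × 10²⁴))^(1/3)
    = 6.1 × 10⁷ m

6.1 × 10⁷ m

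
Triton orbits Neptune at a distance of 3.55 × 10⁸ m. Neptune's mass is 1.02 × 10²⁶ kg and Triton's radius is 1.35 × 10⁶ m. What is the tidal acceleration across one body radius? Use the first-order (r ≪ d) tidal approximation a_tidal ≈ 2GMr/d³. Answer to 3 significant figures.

The tidal stretch is the gradient of GM/d² times the body's extent r, hence the 1/d³ dependence.
Δa = 2GMr/d³
   = 2 × (6.674 × 10⁻¹¹) × (1.02 × 10²⁶) × (1.35 × 10⁶) / (3.55 × 10⁸)³
   = 4.11 × 10⁻⁴ m/s²

4.11 × 10⁻⁴ m/s²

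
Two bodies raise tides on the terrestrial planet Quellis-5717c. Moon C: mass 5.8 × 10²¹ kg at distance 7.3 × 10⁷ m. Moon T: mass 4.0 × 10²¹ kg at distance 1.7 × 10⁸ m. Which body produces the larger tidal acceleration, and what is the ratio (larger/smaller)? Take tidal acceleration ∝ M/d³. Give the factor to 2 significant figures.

Moon C, by a factor of ≈ 18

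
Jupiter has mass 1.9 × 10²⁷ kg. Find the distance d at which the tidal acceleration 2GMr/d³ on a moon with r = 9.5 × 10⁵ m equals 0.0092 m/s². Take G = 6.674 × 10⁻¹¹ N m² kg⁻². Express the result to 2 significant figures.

2GMr/d³ = a_tidal  ⇒  d = (2GMr / a_tidal)^(1/3)
d = (2 × 6.674×10⁻¹¹ × (1.9 × 10²⁷) × (9.5 × 10⁵) / (0.0092))^(1/3)
  = 3.0 × 10⁸ m

3.0 × 10⁸ m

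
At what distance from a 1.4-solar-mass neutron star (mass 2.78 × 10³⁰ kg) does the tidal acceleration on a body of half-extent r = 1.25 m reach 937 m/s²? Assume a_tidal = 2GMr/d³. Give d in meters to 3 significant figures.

7.91 × 10⁵ m

2GMr/d³ = a_tidal  ⇒  d = (2GMr / a_tidal)^(1/3)
d = (2 × 6.674×10⁻¹¹ × (2.78 × 10³⁰) × (1.25) / (937))^(1/3)
  = 7.91 × 10⁵ m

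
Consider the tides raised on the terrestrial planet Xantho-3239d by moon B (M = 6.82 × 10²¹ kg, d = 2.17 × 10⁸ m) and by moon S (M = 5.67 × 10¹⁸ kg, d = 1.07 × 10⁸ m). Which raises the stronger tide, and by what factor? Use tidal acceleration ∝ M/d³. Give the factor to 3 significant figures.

The tide-raising term goes as M/d³ (the gradient of a 1/d² field).
Moon B: (6.82 × 10²¹) / (2.17 × 10⁸)³ = 6.674 × 10⁻⁴
Moon S: (5.67 × 10¹⁸) / (1.07 × 10⁸)³ = 4.628 × 10⁻⁶
Ratio (larger/smaller) = 144

Moon B, by a factor of ≈ 144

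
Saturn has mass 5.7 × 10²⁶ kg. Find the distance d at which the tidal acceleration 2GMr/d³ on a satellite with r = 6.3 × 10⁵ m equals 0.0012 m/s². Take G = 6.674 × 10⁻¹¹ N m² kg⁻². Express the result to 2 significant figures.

3.4 × 10⁸ m

2GMr/d³ = a_tidal  ⇒  d = (2GMr / a_tidal)^(1/3)
d = (2 × 6.674×10⁻¹¹ × (5.7 × 10²⁶) × (6.3 × 10⁵) / (0.0012))^(1/3)
  = 3.4 × 10⁸ m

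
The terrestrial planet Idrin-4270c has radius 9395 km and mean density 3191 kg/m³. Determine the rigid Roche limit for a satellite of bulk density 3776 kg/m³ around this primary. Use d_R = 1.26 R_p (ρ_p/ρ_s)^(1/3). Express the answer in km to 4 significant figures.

11190 km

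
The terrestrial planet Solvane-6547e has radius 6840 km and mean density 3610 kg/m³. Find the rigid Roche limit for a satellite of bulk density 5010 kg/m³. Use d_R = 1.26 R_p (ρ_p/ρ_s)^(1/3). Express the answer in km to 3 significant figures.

7730 km

d_R = 1.26 × 6840 km × (3610/5010)^(1/3)
    = 7730 km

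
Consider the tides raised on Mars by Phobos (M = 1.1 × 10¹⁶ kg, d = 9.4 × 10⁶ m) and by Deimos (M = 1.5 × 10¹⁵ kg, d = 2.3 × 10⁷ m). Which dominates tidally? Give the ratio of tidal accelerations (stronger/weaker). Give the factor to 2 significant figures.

Tidal stretch scales as M/d³; compute that for each body.
Phobos: (1.1 × 10¹⁶) / (9.4 × 10⁶)³ = 1.324 × 10⁻⁵
Deimos: (1.5 × 10¹⁵) / (2.3 × 10⁷)³ = 1.233 × 10⁻⁷
Ratio (larger/smaller) = 110

Phobos, by a factor of ≈ 110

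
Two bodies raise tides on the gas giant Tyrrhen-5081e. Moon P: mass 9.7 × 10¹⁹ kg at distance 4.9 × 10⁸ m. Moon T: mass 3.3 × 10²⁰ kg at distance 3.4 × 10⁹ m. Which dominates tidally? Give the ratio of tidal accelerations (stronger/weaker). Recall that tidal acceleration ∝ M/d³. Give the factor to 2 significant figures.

Tidal acceleration ∝ M/d³, so compare M/d³ for each.
Moon P: (9.7 × 10¹⁹) / (4.9 × 10⁸)³ = 8.245 × 10⁻⁷
Moon T: (3.3 × 10²⁰) / (3.4 × 10⁹)³ = 8.396 × 10⁻⁹
Ratio (larger/smaller) = 98

Moon P, by a factor of ≈ 98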